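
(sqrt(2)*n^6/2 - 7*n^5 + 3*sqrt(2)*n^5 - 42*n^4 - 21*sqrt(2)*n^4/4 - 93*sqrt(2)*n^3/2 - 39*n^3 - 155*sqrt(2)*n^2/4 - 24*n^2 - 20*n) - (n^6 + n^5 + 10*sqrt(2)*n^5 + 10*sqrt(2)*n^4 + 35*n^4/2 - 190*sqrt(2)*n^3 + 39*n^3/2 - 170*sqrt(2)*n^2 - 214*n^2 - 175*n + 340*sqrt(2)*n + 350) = -n^6 + sqrt(2)*n^6/2 - 7*sqrt(2)*n^5 - 8*n^5 - 119*n^4/2 - 61*sqrt(2)*n^4/4 - 117*n^3/2 + 287*sqrt(2)*n^3/2 + 525*sqrt(2)*n^2/4 + 190*n^2 - 340*sqrt(2)*n + 155*n - 350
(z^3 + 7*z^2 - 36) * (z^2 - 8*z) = z^5 - z^4 - 56*z^3 - 36*z^2 + 288*z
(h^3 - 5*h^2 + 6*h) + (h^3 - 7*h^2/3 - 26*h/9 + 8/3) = 2*h^3 - 22*h^2/3 + 28*h/9 + 8/3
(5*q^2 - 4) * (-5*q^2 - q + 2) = -25*q^4 - 5*q^3 + 30*q^2 + 4*q - 8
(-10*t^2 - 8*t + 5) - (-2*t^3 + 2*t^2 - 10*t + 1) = 2*t^3 - 12*t^2 + 2*t + 4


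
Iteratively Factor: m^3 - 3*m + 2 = (m - 1)*(m^2 + m - 2) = (m - 1)*(m + 2)*(m - 1)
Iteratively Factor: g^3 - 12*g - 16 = (g + 2)*(g^2 - 2*g - 8) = (g + 2)^2*(g - 4)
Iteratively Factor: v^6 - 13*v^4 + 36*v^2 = (v + 3)*(v^5 - 3*v^4 - 4*v^3 + 12*v^2) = (v - 3)*(v + 3)*(v^4 - 4*v^2) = v*(v - 3)*(v + 3)*(v^3 - 4*v) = v*(v - 3)*(v - 2)*(v + 3)*(v^2 + 2*v) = v^2*(v - 3)*(v - 2)*(v + 3)*(v + 2)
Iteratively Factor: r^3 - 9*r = (r)*(r^2 - 9) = r*(r + 3)*(r - 3)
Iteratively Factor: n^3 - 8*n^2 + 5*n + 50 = (n - 5)*(n^2 - 3*n - 10) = (n - 5)^2*(n + 2)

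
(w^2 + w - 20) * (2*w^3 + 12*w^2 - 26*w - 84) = 2*w^5 + 14*w^4 - 54*w^3 - 350*w^2 + 436*w + 1680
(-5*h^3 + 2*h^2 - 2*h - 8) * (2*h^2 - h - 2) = -10*h^5 + 9*h^4 + 4*h^3 - 18*h^2 + 12*h + 16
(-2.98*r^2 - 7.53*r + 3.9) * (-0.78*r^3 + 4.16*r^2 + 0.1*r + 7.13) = 2.3244*r^5 - 6.5234*r^4 - 34.6648*r^3 - 5.7764*r^2 - 53.2989*r + 27.807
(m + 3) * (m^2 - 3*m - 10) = m^3 - 19*m - 30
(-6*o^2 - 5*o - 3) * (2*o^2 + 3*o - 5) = -12*o^4 - 28*o^3 + 9*o^2 + 16*o + 15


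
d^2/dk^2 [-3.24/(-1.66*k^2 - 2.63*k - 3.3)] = (-17.856288*k^2 - 28.290384*k + 3.24*(3.32*k + 2.63)*(6.64*k + 5.26) - 35.49744)/(1.66*k^2 + 2.63*k + 3.3)^3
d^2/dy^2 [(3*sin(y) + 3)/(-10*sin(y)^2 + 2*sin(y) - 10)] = 3*(25*sin(y)^5 + 105*sin(y)^4 - 215*sin(y)^3 - 244*sin(y)^2 + 210*sin(y) + 38)/(2*(5*sin(y)^2 - sin(y) + 5)^3)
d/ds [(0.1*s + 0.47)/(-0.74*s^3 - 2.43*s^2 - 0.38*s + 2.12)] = (0.148*s^3 + 1.2864*s^2 + 2.2842*s + 0.3906)/(0.5476*s^6 + 3.5964*s^5 + 6.4673*s^4 - 1.2908*s^3 - 10.1588*s^2 - 1.6112*s + 4.4944)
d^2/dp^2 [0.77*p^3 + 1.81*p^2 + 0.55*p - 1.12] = 4.62*p + 3.62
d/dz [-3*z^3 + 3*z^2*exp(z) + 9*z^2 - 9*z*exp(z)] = 3*z^2*exp(z) - 9*z^2 - 3*z*exp(z) + 18*z - 9*exp(z)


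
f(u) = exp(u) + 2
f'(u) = exp(u)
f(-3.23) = 2.04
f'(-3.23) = 0.04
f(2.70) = 16.88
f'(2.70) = 14.88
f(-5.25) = 2.01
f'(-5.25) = 0.01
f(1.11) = 5.03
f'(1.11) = 3.03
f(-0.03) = 2.97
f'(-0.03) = 0.97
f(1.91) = 8.75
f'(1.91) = 6.75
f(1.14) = 5.13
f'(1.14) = 3.13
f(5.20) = 183.27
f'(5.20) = 181.27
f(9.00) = 8105.08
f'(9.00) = 8103.08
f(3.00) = 22.09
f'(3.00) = 20.09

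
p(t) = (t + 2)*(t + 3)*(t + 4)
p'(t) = (t + 2)*(t + 3) + (t + 2)*(t + 4) + (t + 3)*(t + 4) = 3*t^2 + 18*t + 26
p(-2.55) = -0.36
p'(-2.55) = -0.39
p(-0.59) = 11.59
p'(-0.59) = 16.42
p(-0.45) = 14.03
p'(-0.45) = 18.51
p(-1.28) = 3.37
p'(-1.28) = 7.88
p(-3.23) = 0.22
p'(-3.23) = -0.84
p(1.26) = 73.05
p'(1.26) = 53.44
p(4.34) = 388.11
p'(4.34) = 160.63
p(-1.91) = 0.21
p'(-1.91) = 2.56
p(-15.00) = -1716.00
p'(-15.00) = 431.00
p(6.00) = 720.00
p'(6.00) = 242.00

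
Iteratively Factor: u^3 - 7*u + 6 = (u - 1)*(u^2 + u - 6) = (u - 1)*(u + 3)*(u - 2)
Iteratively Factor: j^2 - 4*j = (j)*(j - 4)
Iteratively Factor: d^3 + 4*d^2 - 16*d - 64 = (d - 4)*(d^2 + 8*d + 16) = (d - 4)*(d + 4)*(d + 4)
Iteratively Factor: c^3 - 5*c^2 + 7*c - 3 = (c - 3)*(c^2 - 2*c + 1) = (c - 3)*(c - 1)*(c - 1)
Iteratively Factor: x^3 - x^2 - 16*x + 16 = (x - 4)*(x^2 + 3*x - 4) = (x - 4)*(x + 4)*(x - 1)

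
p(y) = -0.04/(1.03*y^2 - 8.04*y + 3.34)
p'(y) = -0.04*(8.04 - 2.06*y)/(1.03*y^2 - 8.04*y + 3.34)^2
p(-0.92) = -0.00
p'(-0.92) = -0.00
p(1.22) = 0.01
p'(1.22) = -0.01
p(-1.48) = -0.00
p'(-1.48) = -0.00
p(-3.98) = -0.00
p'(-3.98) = -0.00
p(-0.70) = -0.00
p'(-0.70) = -0.00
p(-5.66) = -0.00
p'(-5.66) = -0.00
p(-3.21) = -0.00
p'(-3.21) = -0.00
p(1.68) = 0.01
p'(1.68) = -0.00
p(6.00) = 0.01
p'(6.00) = 0.00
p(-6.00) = -0.00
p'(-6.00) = -0.00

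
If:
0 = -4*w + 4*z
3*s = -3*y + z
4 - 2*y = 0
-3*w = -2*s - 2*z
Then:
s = -6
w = -12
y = 2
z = -12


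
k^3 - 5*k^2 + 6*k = k*(k - 3)*(k - 2)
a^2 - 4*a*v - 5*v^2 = (a - 5*v)*(a + v)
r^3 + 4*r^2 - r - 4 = (r - 1)*(r + 1)*(r + 4)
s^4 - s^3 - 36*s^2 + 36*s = s*(s - 6)*(s - 1)*(s + 6)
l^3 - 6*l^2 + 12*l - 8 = (l - 2)^3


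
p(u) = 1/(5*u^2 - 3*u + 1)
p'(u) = (3 - 10*u)/(5*u^2 - 3*u + 1)^2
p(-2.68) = 0.02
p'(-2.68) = 0.01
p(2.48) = 0.04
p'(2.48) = -0.04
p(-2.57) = 0.02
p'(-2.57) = 0.02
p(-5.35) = 0.01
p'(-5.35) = 0.00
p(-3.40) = 0.01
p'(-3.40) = 0.01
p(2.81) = 0.03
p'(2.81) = -0.02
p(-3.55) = 0.01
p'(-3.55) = 0.01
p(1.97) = 0.07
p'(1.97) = -0.08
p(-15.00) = 0.00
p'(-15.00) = 0.00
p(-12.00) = 0.00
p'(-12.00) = 0.00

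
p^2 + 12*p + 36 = (p + 6)^2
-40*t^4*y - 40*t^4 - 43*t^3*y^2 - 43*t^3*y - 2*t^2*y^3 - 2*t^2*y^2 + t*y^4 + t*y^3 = (-8*t + y)*(t + y)*(5*t + y)*(t*y + t)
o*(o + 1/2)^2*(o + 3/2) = o^4 + 5*o^3/2 + 7*o^2/4 + 3*o/8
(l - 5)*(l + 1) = l^2 - 4*l - 5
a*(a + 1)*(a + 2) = a^3 + 3*a^2 + 2*a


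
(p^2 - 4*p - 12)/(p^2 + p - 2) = (p - 6)/(p - 1)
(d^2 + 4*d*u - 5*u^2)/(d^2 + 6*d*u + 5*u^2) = (d - u)/(d + u)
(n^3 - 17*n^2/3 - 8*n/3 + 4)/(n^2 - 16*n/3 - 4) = (3*n^2 + n - 2)/(3*n + 2)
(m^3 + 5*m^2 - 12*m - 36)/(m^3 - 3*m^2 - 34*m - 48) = (m^2 + 3*m - 18)/(m^2 - 5*m - 24)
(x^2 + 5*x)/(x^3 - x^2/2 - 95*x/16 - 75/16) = 16*x*(x + 5)/(16*x^3 - 8*x^2 - 95*x - 75)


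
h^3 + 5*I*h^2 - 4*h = h*(h + I)*(h + 4*I)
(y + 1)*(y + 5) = y^2 + 6*y + 5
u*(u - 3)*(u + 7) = u^3 + 4*u^2 - 21*u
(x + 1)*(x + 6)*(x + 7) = x^3 + 14*x^2 + 55*x + 42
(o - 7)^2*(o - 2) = o^3 - 16*o^2 + 77*o - 98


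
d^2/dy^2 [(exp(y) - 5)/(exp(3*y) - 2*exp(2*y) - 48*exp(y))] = (4*exp(5*y) - 51*exp(4*y) + 306*exp(3*y) + 304*exp(2*y) - 1440*exp(y) - 11520)*exp(-y)/(exp(6*y) - 6*exp(5*y) - 132*exp(4*y) + 568*exp(3*y) + 6336*exp(2*y) - 13824*exp(y) - 110592)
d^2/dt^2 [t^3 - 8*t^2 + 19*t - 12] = 6*t - 16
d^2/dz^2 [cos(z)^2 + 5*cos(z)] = -5*cos(z) - 2*cos(2*z)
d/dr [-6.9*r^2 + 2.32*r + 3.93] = 2.32 - 13.8*r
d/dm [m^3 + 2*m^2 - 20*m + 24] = 3*m^2 + 4*m - 20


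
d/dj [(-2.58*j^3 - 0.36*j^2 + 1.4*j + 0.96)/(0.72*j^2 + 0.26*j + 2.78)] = (-1.8576*j^4 - 1.3416*j^3 - 22.6188*j^2 - 3.384*j + 3.6424)/(0.5184*j^4 + 0.3744*j^3 + 4.0708*j^2 + 1.4456*j + 7.7284)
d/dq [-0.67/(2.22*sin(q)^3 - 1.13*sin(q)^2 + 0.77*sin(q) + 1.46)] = (4.4622*sin(q)^2 - 1.5142*sin(q) + 0.5159)*cos(q)/(2.22*sin(q)^3 - 1.13*sin(q)^2 + 0.77*sin(q) + 1.46)^2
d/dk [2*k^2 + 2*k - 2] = 4*k + 2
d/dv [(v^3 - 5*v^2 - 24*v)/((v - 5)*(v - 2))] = (v^4 - 14*v^3 + 89*v^2 - 100*v - 240)/(v^4 - 14*v^3 + 69*v^2 - 140*v + 100)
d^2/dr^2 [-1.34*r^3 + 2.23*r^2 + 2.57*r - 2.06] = 4.46 - 8.04*r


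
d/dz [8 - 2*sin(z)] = -2*cos(z)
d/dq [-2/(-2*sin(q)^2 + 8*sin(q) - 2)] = 2*(2 - sin(q))*cos(q)/(sin(q)^2 - 4*sin(q) + 1)^2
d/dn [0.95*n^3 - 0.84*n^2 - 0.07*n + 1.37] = 2.85*n^2 - 1.68*n - 0.07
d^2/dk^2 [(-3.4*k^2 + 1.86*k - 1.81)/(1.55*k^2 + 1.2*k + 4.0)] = (21.5853*k^3 + 100.38885*k^2 - 89.3916*k - 109.4248)/(3.723875*k^6 + 8.649*k^5 + 35.526*k^4 + 46.368*k^3 + 91.68*k^2 + 57.6*k + 64.0)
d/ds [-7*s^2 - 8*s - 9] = -14*s - 8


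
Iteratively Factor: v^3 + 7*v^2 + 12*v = (v + 3)*(v^2 + 4*v) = (v + 3)*(v + 4)*(v)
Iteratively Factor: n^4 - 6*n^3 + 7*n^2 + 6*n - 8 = (n - 4)*(n^3 - 2*n^2 - n + 2) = (n - 4)*(n - 2)*(n^2 - 1) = (n - 4)*(n - 2)*(n - 1)*(n + 1)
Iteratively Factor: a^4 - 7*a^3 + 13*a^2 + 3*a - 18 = (a - 2)*(a^3 - 5*a^2 + 3*a + 9) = (a - 2)*(a + 1)*(a^2 - 6*a + 9) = (a - 3)*(a - 2)*(a + 1)*(a - 3)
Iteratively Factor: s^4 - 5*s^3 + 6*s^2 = (s - 3)*(s^3 - 2*s^2) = s*(s - 3)*(s^2 - 2*s) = s*(s - 3)*(s - 2)*(s)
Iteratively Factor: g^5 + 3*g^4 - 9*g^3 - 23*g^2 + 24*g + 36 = (g + 3)*(g^4 - 9*g^2 + 4*g + 12) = (g + 1)*(g + 3)*(g^3 - g^2 - 8*g + 12) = (g + 1)*(g + 3)^2*(g^2 - 4*g + 4) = (g - 2)*(g + 1)*(g + 3)^2*(g - 2)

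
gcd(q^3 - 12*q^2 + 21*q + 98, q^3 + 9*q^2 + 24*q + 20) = q + 2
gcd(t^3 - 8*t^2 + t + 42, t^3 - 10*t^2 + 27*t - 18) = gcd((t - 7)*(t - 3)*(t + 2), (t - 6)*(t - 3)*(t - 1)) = t - 3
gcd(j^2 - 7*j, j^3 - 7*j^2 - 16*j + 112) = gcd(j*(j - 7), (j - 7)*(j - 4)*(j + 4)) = j - 7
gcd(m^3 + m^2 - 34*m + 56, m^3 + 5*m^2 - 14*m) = m^2 + 5*m - 14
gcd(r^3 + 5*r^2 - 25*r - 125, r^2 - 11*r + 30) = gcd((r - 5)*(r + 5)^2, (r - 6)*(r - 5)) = r - 5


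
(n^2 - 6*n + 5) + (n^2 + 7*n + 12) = 2*n^2 + n + 17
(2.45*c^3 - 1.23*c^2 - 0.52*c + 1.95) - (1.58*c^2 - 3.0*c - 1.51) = 2.45*c^3 - 2.81*c^2 + 2.48*c + 3.46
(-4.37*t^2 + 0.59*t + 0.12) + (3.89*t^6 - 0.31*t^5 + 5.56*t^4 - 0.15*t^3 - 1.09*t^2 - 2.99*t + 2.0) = 3.89*t^6 - 0.31*t^5 + 5.56*t^4 - 0.15*t^3 - 5.46*t^2 - 2.4*t + 2.12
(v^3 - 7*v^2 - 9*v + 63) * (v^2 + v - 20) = v^5 - 6*v^4 - 36*v^3 + 194*v^2 + 243*v - 1260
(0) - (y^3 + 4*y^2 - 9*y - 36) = -y^3 - 4*y^2 + 9*y + 36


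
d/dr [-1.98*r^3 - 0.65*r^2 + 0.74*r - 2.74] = -5.94*r^2 - 1.3*r + 0.74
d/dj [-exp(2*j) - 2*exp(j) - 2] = -2*(exp(j) + 1)*exp(j)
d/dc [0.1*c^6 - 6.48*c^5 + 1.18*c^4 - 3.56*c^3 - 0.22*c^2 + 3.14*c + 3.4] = 0.6*c^5 - 32.4*c^4 + 4.72*c^3 - 10.68*c^2 - 0.44*c + 3.14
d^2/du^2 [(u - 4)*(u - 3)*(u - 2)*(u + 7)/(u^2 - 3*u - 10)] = 2*(u^6 - 9*u^5 - 3*u^4 + 249*u^3 - 1194*u^2 + 5652*u - 11632)/(u^6 - 9*u^5 - 3*u^4 + 153*u^3 + 30*u^2 - 900*u - 1000)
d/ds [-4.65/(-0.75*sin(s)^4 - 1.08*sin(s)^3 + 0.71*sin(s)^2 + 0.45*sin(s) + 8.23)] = (-13.95*sin(s)^3 - 15.066*sin(s)^2 + 6.603*sin(s) + 2.0925)*cos(s)/(-0.75*sin(s)^4 - 1.08*sin(s)^3 + 0.71*sin(s)^2 + 0.45*sin(s) + 8.23)^2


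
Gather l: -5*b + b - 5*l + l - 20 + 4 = -4*b - 4*l - 16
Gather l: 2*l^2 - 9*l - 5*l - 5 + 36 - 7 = 2*l^2 - 14*l + 24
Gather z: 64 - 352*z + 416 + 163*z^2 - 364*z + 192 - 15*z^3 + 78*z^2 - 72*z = -15*z^3 + 241*z^2 - 788*z + 672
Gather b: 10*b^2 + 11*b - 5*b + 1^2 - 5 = 10*b^2 + 6*b - 4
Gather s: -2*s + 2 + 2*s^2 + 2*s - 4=2*s^2 - 2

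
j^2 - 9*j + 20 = (j - 5)*(j - 4)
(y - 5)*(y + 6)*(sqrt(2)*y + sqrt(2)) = sqrt(2)*y^3 + 2*sqrt(2)*y^2 - 29*sqrt(2)*y - 30*sqrt(2)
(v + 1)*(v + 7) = v^2 + 8*v + 7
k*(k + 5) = k^2 + 5*k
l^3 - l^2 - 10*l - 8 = (l - 4)*(l + 1)*(l + 2)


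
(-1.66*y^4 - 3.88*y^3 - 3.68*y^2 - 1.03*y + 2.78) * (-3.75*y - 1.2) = 6.225*y^5 + 16.542*y^4 + 18.456*y^3 + 8.2785*y^2 - 9.189*y - 3.336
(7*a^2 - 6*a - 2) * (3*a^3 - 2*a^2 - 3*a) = 21*a^5 - 32*a^4 - 15*a^3 + 22*a^2 + 6*a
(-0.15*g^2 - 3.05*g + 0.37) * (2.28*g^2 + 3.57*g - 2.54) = -0.342*g^4 - 7.4895*g^3 - 9.6639*g^2 + 9.0679*g - 0.9398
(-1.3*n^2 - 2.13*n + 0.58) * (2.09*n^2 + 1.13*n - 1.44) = -2.717*n^4 - 5.9207*n^3 + 0.6773*n^2 + 3.7226*n - 0.8352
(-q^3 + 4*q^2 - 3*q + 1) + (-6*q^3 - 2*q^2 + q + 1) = -7*q^3 + 2*q^2 - 2*q + 2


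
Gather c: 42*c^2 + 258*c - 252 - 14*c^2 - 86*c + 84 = 28*c^2 + 172*c - 168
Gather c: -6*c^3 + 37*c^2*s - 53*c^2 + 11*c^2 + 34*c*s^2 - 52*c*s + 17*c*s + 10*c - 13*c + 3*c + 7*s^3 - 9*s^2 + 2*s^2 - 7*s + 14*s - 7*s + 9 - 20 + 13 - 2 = -6*c^3 + c^2*(37*s - 42) + c*(34*s^2 - 35*s) + 7*s^3 - 7*s^2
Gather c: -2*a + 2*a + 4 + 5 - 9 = 0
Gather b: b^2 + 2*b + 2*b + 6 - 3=b^2 + 4*b + 3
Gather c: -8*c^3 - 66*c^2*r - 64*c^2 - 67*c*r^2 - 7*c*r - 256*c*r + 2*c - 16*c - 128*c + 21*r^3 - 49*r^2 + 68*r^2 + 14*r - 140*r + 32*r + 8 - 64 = -8*c^3 + c^2*(-66*r - 64) + c*(-67*r^2 - 263*r - 142) + 21*r^3 + 19*r^2 - 94*r - 56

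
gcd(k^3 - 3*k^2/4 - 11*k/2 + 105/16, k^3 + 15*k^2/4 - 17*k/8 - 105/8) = k^2 + 3*k/4 - 35/8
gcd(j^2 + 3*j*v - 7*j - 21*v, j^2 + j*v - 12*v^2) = 1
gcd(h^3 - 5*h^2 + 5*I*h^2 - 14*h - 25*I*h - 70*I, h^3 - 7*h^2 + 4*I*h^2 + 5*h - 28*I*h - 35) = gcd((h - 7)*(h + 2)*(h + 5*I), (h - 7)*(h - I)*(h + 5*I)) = h^2 + h*(-7 + 5*I) - 35*I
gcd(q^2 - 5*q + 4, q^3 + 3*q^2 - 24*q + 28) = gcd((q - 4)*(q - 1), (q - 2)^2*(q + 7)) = 1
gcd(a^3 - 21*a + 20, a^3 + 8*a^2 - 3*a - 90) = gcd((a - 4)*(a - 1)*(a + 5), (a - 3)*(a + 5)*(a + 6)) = a + 5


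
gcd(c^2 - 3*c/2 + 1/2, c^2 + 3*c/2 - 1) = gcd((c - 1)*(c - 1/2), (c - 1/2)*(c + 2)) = c - 1/2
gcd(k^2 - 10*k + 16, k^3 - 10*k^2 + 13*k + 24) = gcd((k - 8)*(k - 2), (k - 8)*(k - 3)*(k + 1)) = k - 8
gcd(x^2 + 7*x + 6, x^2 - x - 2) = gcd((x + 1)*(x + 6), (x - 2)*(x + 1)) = x + 1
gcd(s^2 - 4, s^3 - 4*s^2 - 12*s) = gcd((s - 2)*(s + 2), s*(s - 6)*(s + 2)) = s + 2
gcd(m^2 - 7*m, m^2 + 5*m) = m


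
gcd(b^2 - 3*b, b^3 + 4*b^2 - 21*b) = b^2 - 3*b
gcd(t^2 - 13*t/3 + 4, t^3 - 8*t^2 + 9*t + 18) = t - 3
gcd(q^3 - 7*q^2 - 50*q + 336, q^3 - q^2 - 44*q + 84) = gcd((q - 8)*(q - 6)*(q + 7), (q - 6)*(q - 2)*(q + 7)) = q^2 + q - 42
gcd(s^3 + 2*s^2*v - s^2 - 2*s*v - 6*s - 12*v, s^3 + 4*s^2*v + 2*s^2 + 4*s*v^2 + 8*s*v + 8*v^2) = s^2 + 2*s*v + 2*s + 4*v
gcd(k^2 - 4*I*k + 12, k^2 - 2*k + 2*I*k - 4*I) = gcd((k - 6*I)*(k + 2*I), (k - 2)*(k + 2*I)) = k + 2*I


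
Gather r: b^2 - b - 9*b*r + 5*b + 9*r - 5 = b^2 + 4*b + r*(9 - 9*b) - 5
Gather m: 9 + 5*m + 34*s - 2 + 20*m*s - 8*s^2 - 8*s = m*(20*s + 5) - 8*s^2 + 26*s + 7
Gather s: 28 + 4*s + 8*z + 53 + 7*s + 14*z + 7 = 11*s + 22*z + 88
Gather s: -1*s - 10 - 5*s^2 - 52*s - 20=-5*s^2 - 53*s - 30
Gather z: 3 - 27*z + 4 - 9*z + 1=8 - 36*z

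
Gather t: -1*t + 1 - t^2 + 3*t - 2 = -t^2 + 2*t - 1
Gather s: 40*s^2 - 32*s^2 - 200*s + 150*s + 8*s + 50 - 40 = 8*s^2 - 42*s + 10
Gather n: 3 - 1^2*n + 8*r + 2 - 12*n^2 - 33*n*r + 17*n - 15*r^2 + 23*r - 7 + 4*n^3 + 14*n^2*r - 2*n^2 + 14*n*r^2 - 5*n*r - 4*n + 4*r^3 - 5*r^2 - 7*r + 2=4*n^3 + n^2*(14*r - 14) + n*(14*r^2 - 38*r + 12) + 4*r^3 - 20*r^2 + 24*r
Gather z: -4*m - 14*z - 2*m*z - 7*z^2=-4*m - 7*z^2 + z*(-2*m - 14)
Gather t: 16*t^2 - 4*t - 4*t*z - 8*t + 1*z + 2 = 16*t^2 + t*(-4*z - 12) + z + 2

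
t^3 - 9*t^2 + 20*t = t*(t - 5)*(t - 4)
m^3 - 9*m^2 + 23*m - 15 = (m - 5)*(m - 3)*(m - 1)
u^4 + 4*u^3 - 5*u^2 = u^2*(u - 1)*(u + 5)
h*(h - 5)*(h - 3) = h^3 - 8*h^2 + 15*h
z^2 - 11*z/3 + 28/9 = (z - 7/3)*(z - 4/3)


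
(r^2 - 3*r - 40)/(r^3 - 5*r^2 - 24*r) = (r + 5)/(r*(r + 3))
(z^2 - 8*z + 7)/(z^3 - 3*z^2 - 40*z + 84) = (z - 1)/(z^2 + 4*z - 12)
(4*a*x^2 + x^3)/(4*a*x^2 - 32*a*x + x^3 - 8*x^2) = x/(x - 8)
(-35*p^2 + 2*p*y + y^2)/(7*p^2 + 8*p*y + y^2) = (-5*p + y)/(p + y)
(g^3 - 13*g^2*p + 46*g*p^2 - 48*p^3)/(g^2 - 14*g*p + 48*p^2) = (-g^2 + 5*g*p - 6*p^2)/(-g + 6*p)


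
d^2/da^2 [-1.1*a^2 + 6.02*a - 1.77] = -2.20000000000000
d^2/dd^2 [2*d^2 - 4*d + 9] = 4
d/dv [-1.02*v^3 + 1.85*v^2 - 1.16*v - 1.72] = -3.06*v^2 + 3.7*v - 1.16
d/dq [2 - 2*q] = -2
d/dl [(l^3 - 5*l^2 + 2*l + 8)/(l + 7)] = 2*(l^3 + 8*l^2 - 35*l + 3)/(l^2 + 14*l + 49)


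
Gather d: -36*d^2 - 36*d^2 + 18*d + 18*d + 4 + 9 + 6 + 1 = -72*d^2 + 36*d + 20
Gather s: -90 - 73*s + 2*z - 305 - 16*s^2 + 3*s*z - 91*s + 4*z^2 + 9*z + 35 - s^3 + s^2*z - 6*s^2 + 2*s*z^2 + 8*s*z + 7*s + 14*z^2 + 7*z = -s^3 + s^2*(z - 22) + s*(2*z^2 + 11*z - 157) + 18*z^2 + 18*z - 360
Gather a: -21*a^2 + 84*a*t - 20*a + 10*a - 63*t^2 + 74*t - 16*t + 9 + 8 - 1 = -21*a^2 + a*(84*t - 10) - 63*t^2 + 58*t + 16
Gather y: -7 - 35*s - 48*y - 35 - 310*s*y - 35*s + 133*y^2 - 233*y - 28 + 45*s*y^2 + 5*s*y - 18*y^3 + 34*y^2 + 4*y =-70*s - 18*y^3 + y^2*(45*s + 167) + y*(-305*s - 277) - 70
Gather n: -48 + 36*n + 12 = 36*n - 36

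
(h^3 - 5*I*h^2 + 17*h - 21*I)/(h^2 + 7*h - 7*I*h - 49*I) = (h^2 + 2*I*h + 3)/(h + 7)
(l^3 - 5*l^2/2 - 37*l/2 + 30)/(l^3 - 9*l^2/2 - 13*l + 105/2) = (2*l^2 + 5*l - 12)/(2*l^2 + l - 21)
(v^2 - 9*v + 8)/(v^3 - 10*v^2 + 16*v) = (v - 1)/(v*(v - 2))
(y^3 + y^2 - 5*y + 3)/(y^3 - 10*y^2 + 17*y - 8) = (y + 3)/(y - 8)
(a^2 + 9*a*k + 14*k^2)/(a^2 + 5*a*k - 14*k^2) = (a + 2*k)/(a - 2*k)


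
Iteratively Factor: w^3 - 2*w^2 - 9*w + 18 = (w - 3)*(w^2 + w - 6) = (w - 3)*(w - 2)*(w + 3)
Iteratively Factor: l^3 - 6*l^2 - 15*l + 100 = (l - 5)*(l^2 - l - 20) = (l - 5)^2*(l + 4)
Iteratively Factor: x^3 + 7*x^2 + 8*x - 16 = (x + 4)*(x^2 + 3*x - 4) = (x - 1)*(x + 4)*(x + 4)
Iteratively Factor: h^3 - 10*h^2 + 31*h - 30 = (h - 5)*(h^2 - 5*h + 6) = (h - 5)*(h - 3)*(h - 2)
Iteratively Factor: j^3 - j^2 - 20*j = (j)*(j^2 - j - 20) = j*(j - 5)*(j + 4)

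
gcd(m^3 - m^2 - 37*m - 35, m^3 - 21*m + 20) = m + 5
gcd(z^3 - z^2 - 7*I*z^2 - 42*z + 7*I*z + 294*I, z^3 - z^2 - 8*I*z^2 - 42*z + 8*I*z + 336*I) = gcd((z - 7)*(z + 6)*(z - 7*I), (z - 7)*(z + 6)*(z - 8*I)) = z^2 - z - 42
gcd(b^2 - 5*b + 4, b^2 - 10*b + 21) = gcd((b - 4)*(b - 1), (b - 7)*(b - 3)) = 1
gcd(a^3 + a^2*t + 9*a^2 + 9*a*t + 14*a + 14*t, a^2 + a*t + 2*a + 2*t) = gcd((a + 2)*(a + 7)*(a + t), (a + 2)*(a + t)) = a^2 + a*t + 2*a + 2*t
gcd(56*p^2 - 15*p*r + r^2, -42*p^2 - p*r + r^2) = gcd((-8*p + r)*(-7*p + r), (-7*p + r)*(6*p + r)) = 7*p - r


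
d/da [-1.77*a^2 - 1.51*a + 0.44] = -3.54*a - 1.51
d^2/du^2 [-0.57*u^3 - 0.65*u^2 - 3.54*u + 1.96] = -3.42*u - 1.3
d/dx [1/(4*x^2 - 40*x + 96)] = (5 - x)/(2*(x^2 - 10*x + 24)^2)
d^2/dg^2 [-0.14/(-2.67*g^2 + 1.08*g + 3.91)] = (1.996092*g^2 - 0.807408*g - 0.14*(5.34*g - 1.08)*(10.68*g - 2.16) - 2.923116)/(-2.67*g^2 + 1.08*g + 3.91)^3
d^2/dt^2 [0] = 0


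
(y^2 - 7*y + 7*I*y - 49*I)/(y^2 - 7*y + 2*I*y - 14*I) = (y + 7*I)/(y + 2*I)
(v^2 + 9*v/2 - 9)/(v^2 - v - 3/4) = 2*(v + 6)/(2*v + 1)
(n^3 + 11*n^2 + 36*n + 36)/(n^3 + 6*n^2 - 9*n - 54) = (n + 2)/(n - 3)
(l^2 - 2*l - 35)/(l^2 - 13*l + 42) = (l + 5)/(l - 6)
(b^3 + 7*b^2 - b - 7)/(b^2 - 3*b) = (b^3 + 7*b^2 - b - 7)/(b*(b - 3))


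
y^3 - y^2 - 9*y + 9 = (y - 3)*(y - 1)*(y + 3)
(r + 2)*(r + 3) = r^2 + 5*r + 6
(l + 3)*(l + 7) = l^2 + 10*l + 21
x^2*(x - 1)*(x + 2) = x^4 + x^3 - 2*x^2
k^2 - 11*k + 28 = (k - 7)*(k - 4)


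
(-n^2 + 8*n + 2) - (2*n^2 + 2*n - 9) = -3*n^2 + 6*n + 11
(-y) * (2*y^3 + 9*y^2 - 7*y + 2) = -2*y^4 - 9*y^3 + 7*y^2 - 2*y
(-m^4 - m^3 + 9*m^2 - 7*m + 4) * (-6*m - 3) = 6*m^5 + 9*m^4 - 51*m^3 + 15*m^2 - 3*m - 12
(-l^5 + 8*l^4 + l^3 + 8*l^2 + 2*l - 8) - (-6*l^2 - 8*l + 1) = -l^5 + 8*l^4 + l^3 + 14*l^2 + 10*l - 9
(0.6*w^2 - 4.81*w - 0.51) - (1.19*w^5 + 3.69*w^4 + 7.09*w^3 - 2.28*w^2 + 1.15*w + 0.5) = -1.19*w^5 - 3.69*w^4 - 7.09*w^3 + 2.88*w^2 - 5.96*w - 1.01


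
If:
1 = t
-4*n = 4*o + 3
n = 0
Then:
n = 0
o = -3/4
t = 1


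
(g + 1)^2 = g^2 + 2*g + 1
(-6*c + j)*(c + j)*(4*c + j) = -24*c^3 - 26*c^2*j - c*j^2 + j^3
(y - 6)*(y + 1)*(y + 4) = y^3 - y^2 - 26*y - 24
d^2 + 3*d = d*(d + 3)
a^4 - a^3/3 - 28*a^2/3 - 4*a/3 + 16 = (a - 3)*(a - 4/3)*(a + 2)^2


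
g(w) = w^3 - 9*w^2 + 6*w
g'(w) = 3*w^2 - 18*w + 6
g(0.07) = 0.38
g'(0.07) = 4.75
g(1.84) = -13.20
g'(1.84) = -16.96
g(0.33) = 1.04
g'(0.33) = 0.39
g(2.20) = -19.71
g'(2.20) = -19.08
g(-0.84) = -11.98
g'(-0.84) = 23.24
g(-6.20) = -621.49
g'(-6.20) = 232.92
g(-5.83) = -539.04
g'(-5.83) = 212.91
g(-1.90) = -50.75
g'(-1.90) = 51.03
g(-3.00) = -126.00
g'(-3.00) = 87.00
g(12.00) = 504.00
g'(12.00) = 222.00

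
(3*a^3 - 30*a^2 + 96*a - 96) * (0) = 0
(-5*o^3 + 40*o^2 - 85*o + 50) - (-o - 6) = -5*o^3 + 40*o^2 - 84*o + 56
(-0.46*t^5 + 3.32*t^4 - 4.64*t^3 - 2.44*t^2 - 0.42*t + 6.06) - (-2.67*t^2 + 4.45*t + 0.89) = -0.46*t^5 + 3.32*t^4 - 4.64*t^3 + 0.23*t^2 - 4.87*t + 5.17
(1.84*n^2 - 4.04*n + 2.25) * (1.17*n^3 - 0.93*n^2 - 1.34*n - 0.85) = 2.1528*n^5 - 6.438*n^4 + 3.9241*n^3 + 1.7571*n^2 + 0.419*n - 1.9125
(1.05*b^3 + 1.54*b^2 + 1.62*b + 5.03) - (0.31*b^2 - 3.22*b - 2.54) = 1.05*b^3 + 1.23*b^2 + 4.84*b + 7.57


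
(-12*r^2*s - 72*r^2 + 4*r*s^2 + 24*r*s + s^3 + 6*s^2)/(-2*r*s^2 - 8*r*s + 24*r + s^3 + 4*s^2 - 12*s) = (6*r + s)/(s - 2)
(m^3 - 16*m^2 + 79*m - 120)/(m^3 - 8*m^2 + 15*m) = (m - 8)/m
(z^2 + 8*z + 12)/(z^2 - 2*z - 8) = (z + 6)/(z - 4)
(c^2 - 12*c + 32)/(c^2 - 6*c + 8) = (c - 8)/(c - 2)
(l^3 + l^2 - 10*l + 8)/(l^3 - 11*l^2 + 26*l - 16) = (l + 4)/(l - 8)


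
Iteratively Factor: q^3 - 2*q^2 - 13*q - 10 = (q + 1)*(q^2 - 3*q - 10) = (q + 1)*(q + 2)*(q - 5)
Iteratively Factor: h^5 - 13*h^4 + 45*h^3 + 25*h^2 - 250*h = (h - 5)*(h^4 - 8*h^3 + 5*h^2 + 50*h) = (h - 5)*(h + 2)*(h^3 - 10*h^2 + 25*h) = h*(h - 5)*(h + 2)*(h^2 - 10*h + 25) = h*(h - 5)^2*(h + 2)*(h - 5)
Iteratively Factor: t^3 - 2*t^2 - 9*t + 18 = (t + 3)*(t^2 - 5*t + 6) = (t - 3)*(t + 3)*(t - 2)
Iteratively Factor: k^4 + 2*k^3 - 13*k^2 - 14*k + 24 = (k + 2)*(k^3 - 13*k + 12) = (k - 1)*(k + 2)*(k^2 + k - 12) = (k - 3)*(k - 1)*(k + 2)*(k + 4)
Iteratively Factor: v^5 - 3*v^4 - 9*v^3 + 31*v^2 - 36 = (v - 3)*(v^4 - 9*v^2 + 4*v + 12) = (v - 3)*(v - 2)*(v^3 + 2*v^2 - 5*v - 6) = (v - 3)*(v - 2)*(v + 1)*(v^2 + v - 6) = (v - 3)*(v - 2)*(v + 1)*(v + 3)*(v - 2)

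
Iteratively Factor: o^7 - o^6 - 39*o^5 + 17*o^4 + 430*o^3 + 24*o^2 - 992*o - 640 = (o - 2)*(o^6 + o^5 - 37*o^4 - 57*o^3 + 316*o^2 + 656*o + 320) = (o - 5)*(o - 2)*(o^5 + 6*o^4 - 7*o^3 - 92*o^2 - 144*o - 64) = (o - 5)*(o - 2)*(o + 4)*(o^4 + 2*o^3 - 15*o^2 - 32*o - 16) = (o - 5)*(o - 2)*(o + 1)*(o + 4)*(o^3 + o^2 - 16*o - 16) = (o - 5)*(o - 2)*(o + 1)*(o + 4)^2*(o^2 - 3*o - 4) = (o - 5)*(o - 2)*(o + 1)^2*(o + 4)^2*(o - 4)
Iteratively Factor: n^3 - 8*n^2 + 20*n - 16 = (n - 2)*(n^2 - 6*n + 8) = (n - 2)^2*(n - 4)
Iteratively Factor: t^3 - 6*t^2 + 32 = (t - 4)*(t^2 - 2*t - 8) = (t - 4)^2*(t + 2)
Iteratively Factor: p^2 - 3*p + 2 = (p - 2)*(p - 1)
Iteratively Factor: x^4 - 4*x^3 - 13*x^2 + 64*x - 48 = (x - 4)*(x^3 - 13*x + 12) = (x - 4)*(x + 4)*(x^2 - 4*x + 3) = (x - 4)*(x - 1)*(x + 4)*(x - 3)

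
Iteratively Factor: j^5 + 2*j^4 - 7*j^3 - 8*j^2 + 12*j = (j - 1)*(j^4 + 3*j^3 - 4*j^2 - 12*j) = (j - 2)*(j - 1)*(j^3 + 5*j^2 + 6*j) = j*(j - 2)*(j - 1)*(j^2 + 5*j + 6) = j*(j - 2)*(j - 1)*(j + 3)*(j + 2)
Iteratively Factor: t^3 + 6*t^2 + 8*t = (t + 4)*(t^2 + 2*t) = t*(t + 4)*(t + 2)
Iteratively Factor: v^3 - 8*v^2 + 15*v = (v - 3)*(v^2 - 5*v) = (v - 5)*(v - 3)*(v)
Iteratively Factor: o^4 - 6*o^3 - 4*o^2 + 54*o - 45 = (o - 1)*(o^3 - 5*o^2 - 9*o + 45) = (o - 3)*(o - 1)*(o^2 - 2*o - 15) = (o - 3)*(o - 1)*(o + 3)*(o - 5)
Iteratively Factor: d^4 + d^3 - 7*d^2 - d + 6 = (d - 1)*(d^3 + 2*d^2 - 5*d - 6) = (d - 1)*(d + 1)*(d^2 + d - 6) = (d - 1)*(d + 1)*(d + 3)*(d - 2)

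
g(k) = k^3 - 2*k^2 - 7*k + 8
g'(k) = 3*k^2 - 4*k - 7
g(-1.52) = 10.51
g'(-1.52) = 6.01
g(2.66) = -5.95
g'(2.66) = 3.59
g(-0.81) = 11.83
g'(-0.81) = -1.79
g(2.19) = -6.42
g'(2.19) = -1.37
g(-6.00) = -238.00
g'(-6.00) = 125.00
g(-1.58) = 10.12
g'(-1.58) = 6.81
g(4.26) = 19.19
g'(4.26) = 30.40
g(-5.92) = -228.13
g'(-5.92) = 121.82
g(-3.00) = -16.00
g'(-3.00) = 32.00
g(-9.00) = -820.00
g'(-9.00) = 272.00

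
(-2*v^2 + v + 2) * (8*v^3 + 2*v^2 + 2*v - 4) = -16*v^5 + 4*v^4 + 14*v^3 + 14*v^2 - 8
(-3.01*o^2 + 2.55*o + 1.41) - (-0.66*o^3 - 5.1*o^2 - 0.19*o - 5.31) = 0.66*o^3 + 2.09*o^2 + 2.74*o + 6.72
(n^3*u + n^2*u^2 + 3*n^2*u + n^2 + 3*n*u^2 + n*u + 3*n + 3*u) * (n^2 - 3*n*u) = n^5*u - 2*n^4*u^2 + 3*n^4*u + n^4 - 3*n^3*u^3 - 6*n^3*u^2 - 2*n^3*u + 3*n^3 - 9*n^2*u^3 - 3*n^2*u^2 - 6*n^2*u - 9*n*u^2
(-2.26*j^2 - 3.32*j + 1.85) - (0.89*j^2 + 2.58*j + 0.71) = -3.15*j^2 - 5.9*j + 1.14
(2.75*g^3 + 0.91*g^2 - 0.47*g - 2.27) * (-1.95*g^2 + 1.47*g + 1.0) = -5.3625*g^5 + 2.268*g^4 + 5.0042*g^3 + 4.6456*g^2 - 3.8069*g - 2.27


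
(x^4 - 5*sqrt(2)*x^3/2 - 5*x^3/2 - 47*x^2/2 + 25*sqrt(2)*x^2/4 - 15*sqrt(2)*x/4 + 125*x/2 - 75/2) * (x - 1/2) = x^5 - 5*sqrt(2)*x^4/2 - 3*x^4 - 89*x^3/4 + 15*sqrt(2)*x^3/2 - 55*sqrt(2)*x^2/8 + 297*x^2/4 - 275*x/4 + 15*sqrt(2)*x/8 + 75/4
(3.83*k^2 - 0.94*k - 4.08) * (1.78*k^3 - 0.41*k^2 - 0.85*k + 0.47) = 6.8174*k^5 - 3.2435*k^4 - 10.1325*k^3 + 4.2719*k^2 + 3.0262*k - 1.9176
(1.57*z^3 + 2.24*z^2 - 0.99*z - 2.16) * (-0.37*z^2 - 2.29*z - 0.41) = -0.5809*z^5 - 4.4241*z^4 - 5.407*z^3 + 2.1479*z^2 + 5.3523*z + 0.8856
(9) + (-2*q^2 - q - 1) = -2*q^2 - q + 8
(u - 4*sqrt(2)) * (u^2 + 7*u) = u^3 - 4*sqrt(2)*u^2 + 7*u^2 - 28*sqrt(2)*u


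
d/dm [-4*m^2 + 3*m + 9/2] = 3 - 8*m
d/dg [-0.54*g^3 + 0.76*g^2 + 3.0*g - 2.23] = -1.62*g^2 + 1.52*g + 3.0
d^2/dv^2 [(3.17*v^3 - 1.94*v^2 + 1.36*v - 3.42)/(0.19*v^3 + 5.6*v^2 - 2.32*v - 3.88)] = (-6.885828*v^6 + 8.67859199999987*v^5 + 30.112872*v^4 + 129.72472*v^3 - 704.134368*v^2 + 715.103664*v - 268.33056)/(0.006859*v^9 + 0.60648*v^8 + 17.623944*v^7 + 160.384916*v^6 - 239.967552*v^5 - 264.344256*v^4 + 298.5476*v^3 + 190.262784*v^2 - 104.778624*v - 58.411072)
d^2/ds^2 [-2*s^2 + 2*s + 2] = -4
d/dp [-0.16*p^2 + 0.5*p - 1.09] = 0.5 - 0.32*p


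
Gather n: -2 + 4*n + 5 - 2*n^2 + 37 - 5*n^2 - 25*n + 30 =-7*n^2 - 21*n + 70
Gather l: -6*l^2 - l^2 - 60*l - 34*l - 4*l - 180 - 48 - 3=-7*l^2 - 98*l - 231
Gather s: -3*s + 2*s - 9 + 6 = -s - 3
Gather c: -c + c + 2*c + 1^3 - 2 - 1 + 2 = 2*c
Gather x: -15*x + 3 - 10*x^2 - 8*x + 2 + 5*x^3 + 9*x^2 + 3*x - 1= 5*x^3 - x^2 - 20*x + 4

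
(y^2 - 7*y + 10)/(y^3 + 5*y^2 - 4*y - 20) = (y - 5)/(y^2 + 7*y + 10)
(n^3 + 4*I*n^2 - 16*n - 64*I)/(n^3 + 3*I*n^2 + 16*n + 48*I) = (n^2 - 16)/(n^2 - I*n + 12)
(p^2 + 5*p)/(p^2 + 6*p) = (p + 5)/(p + 6)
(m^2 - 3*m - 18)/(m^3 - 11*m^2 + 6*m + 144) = 1/(m - 8)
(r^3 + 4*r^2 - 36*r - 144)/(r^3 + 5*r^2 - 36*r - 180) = (r + 4)/(r + 5)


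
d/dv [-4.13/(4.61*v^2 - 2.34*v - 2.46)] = (38.0786*v - 9.6642)/(-4.61*v^2 + 2.34*v + 2.46)^2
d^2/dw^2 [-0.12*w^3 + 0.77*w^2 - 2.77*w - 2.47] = 1.54 - 0.72*w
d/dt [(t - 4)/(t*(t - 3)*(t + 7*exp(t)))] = (t*(4 - t)*(t + 7*exp(t)) - t*(t - 4)*(t - 3)*(7*exp(t) + 1) + t*(t - 3)*(t + 7*exp(t)) + (4 - t)*(t - 3)*(t + 7*exp(t)))/(t^2*(t - 3)^2*(t + 7*exp(t))^2)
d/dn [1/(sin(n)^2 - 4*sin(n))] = 2*(2 - sin(n))*cos(n)/((sin(n) - 4)^2*sin(n)^2)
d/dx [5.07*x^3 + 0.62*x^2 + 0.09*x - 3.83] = 15.21*x^2 + 1.24*x + 0.09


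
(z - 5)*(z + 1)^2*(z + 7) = z^4 + 4*z^3 - 30*z^2 - 68*z - 35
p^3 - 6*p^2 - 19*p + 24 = (p - 8)*(p - 1)*(p + 3)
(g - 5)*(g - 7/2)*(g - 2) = g^3 - 21*g^2/2 + 69*g/2 - 35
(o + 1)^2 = o^2 + 2*o + 1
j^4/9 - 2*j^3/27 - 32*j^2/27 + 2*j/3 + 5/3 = (j/3 + 1/3)*(j/3 + 1)*(j - 3)*(j - 5/3)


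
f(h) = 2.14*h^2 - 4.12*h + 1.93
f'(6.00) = 21.56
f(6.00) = 54.25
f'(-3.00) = -16.96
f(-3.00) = 33.55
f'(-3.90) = -20.81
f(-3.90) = 50.55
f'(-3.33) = -18.37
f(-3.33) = 39.38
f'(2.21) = 5.34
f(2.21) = 3.28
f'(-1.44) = -10.28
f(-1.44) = 12.30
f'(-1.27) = -9.56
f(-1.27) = 10.61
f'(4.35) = 14.50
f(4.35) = 24.50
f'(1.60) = 2.73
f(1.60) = 0.82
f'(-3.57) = -19.40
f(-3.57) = 43.91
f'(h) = 4.28*h - 4.12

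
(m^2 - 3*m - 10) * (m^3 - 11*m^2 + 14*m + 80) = m^5 - 14*m^4 + 37*m^3 + 148*m^2 - 380*m - 800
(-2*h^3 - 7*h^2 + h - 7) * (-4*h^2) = 8*h^5 + 28*h^4 - 4*h^3 + 28*h^2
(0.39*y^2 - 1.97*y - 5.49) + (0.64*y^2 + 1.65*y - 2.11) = 1.03*y^2 - 0.32*y - 7.6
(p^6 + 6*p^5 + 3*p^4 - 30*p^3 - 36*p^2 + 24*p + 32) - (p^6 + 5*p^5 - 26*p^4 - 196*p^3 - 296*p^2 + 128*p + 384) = p^5 + 29*p^4 + 166*p^3 + 260*p^2 - 104*p - 352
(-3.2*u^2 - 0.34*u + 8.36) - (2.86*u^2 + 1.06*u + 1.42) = -6.06*u^2 - 1.4*u + 6.94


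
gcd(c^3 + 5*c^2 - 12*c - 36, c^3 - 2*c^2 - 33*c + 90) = c^2 + 3*c - 18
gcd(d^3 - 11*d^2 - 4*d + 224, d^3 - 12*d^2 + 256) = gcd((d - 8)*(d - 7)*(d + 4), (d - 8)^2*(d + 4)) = d^2 - 4*d - 32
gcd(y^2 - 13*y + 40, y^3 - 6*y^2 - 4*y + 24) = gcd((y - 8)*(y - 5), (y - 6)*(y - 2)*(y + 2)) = 1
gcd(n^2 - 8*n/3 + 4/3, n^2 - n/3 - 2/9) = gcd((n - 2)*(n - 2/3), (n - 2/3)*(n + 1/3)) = n - 2/3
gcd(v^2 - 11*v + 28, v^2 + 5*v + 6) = 1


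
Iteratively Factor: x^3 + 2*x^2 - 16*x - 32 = (x + 4)*(x^2 - 2*x - 8) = (x - 4)*(x + 4)*(x + 2)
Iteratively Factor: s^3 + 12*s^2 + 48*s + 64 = (s + 4)*(s^2 + 8*s + 16) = (s + 4)^2*(s + 4)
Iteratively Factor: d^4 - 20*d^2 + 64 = (d + 4)*(d^3 - 4*d^2 - 4*d + 16) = (d + 2)*(d + 4)*(d^2 - 6*d + 8) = (d - 4)*(d + 2)*(d + 4)*(d - 2)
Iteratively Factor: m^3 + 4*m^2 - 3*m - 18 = (m + 3)*(m^2 + m - 6) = (m + 3)^2*(m - 2)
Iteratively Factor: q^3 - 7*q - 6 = (q + 1)*(q^2 - q - 6) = (q + 1)*(q + 2)*(q - 3)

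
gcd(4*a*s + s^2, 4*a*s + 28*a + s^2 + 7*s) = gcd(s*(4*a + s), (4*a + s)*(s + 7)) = 4*a + s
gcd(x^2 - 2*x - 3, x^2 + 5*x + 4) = x + 1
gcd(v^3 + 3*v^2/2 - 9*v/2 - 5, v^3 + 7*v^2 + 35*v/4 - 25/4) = v + 5/2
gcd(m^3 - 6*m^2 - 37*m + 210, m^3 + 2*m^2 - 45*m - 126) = m^2 - m - 42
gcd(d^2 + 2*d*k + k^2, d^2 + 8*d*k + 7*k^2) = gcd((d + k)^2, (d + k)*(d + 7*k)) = d + k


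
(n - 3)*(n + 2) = n^2 - n - 6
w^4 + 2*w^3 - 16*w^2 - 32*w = w*(w - 4)*(w + 2)*(w + 4)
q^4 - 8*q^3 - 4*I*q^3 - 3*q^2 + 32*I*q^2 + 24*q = q*(q - 8)*(q - 3*I)*(q - I)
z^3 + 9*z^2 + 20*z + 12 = (z + 1)*(z + 2)*(z + 6)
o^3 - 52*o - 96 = (o - 8)*(o + 2)*(o + 6)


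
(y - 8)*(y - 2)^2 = y^3 - 12*y^2 + 36*y - 32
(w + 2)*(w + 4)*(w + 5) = w^3 + 11*w^2 + 38*w + 40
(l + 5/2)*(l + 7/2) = l^2 + 6*l + 35/4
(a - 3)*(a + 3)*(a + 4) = a^3 + 4*a^2 - 9*a - 36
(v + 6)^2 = v^2 + 12*v + 36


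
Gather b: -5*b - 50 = -5*b - 50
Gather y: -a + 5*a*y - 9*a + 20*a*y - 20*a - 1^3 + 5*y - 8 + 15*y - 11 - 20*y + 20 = 25*a*y - 30*a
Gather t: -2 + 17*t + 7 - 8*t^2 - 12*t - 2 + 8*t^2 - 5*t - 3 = 0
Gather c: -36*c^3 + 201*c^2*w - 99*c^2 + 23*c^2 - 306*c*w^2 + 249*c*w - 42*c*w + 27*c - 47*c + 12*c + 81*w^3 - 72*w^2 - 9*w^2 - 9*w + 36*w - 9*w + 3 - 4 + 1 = -36*c^3 + c^2*(201*w - 76) + c*(-306*w^2 + 207*w - 8) + 81*w^3 - 81*w^2 + 18*w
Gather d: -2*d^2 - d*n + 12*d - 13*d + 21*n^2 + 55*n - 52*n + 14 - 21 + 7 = -2*d^2 + d*(-n - 1) + 21*n^2 + 3*n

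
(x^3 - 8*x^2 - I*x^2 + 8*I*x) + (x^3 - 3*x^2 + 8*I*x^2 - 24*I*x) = 2*x^3 - 11*x^2 + 7*I*x^2 - 16*I*x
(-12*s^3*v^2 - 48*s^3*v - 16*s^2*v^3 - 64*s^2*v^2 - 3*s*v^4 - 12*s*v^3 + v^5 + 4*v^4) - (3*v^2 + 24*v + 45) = -12*s^3*v^2 - 48*s^3*v - 16*s^2*v^3 - 64*s^2*v^2 - 3*s*v^4 - 12*s*v^3 + v^5 + 4*v^4 - 3*v^2 - 24*v - 45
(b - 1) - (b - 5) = 4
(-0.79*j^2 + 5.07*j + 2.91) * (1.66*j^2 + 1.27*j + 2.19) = -1.3114*j^4 + 7.4129*j^3 + 9.5394*j^2 + 14.799*j + 6.3729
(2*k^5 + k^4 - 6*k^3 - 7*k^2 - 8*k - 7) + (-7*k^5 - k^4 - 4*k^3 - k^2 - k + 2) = -5*k^5 - 10*k^3 - 8*k^2 - 9*k - 5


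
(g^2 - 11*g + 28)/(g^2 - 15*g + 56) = (g - 4)/(g - 8)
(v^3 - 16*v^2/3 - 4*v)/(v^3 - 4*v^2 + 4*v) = (v^2 - 16*v/3 - 4)/(v^2 - 4*v + 4)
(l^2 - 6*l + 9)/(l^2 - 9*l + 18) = (l - 3)/(l - 6)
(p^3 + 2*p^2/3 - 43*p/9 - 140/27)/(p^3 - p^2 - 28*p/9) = (p + 5/3)/p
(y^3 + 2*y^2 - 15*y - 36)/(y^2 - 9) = (y^2 - y - 12)/(y - 3)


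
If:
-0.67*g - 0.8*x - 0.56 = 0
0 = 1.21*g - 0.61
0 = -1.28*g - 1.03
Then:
No Solution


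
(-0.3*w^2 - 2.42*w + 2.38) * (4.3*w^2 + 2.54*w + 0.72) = -1.29*w^4 - 11.168*w^3 + 3.8712*w^2 + 4.3028*w + 1.7136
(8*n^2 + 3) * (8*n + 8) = 64*n^3 + 64*n^2 + 24*n + 24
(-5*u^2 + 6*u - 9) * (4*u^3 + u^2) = -20*u^5 + 19*u^4 - 30*u^3 - 9*u^2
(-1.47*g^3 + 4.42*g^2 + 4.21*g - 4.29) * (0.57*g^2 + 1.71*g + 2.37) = -0.8379*g^5 + 0.00569999999999959*g^4 + 6.474*g^3 + 15.2292*g^2 + 2.6418*g - 10.1673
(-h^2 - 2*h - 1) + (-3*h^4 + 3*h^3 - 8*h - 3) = -3*h^4 + 3*h^3 - h^2 - 10*h - 4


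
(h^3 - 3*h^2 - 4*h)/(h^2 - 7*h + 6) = h*(h^2 - 3*h - 4)/(h^2 - 7*h + 6)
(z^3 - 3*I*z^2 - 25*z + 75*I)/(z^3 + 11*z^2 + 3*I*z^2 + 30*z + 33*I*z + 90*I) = (z^2 - z*(5 + 3*I) + 15*I)/(z^2 + 3*z*(2 + I) + 18*I)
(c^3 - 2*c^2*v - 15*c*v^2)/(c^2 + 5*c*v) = (c^2 - 2*c*v - 15*v^2)/(c + 5*v)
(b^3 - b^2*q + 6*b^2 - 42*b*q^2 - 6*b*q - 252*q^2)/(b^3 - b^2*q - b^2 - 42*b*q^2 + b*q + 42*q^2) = (b + 6)/(b - 1)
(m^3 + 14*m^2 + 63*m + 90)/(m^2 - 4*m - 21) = (m^2 + 11*m + 30)/(m - 7)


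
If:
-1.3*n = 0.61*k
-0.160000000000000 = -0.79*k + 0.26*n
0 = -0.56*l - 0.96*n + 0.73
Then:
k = 0.18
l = 1.44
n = -0.08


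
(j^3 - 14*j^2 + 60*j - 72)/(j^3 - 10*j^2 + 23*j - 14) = (j^2 - 12*j + 36)/(j^2 - 8*j + 7)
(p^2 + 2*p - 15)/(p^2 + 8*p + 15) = (p - 3)/(p + 3)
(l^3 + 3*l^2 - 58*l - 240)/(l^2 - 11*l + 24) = (l^2 + 11*l + 30)/(l - 3)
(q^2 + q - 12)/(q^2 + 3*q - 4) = (q - 3)/(q - 1)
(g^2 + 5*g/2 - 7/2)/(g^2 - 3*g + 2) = (g + 7/2)/(g - 2)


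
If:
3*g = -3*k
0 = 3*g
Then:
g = 0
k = 0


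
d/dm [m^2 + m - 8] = 2*m + 1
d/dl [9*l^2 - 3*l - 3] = 18*l - 3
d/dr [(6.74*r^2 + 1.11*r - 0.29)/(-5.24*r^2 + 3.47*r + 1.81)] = (29.2042*r^2 + 21.3596*r + 3.0154)/(27.4576*r^4 - 36.3656*r^3 - 6.9279*r^2 + 12.5614*r + 3.2761)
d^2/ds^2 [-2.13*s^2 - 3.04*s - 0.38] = -4.26000000000000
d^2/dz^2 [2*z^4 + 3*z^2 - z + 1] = 24*z^2 + 6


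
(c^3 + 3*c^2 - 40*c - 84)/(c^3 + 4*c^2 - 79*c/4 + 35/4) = 4*(c^2 - 4*c - 12)/(4*c^2 - 12*c + 5)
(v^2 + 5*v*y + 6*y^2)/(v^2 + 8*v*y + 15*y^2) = (v + 2*y)/(v + 5*y)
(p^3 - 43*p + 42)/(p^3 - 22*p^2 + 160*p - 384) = (p^2 + 6*p - 7)/(p^2 - 16*p + 64)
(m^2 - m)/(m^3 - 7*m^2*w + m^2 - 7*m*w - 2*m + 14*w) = m/(m^2 - 7*m*w + 2*m - 14*w)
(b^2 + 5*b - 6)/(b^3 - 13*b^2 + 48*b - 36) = (b + 6)/(b^2 - 12*b + 36)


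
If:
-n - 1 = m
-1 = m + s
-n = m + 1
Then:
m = -s - 1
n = s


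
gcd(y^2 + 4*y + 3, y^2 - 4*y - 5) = y + 1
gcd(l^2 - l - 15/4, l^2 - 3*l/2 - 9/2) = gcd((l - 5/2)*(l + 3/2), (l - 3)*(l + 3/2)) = l + 3/2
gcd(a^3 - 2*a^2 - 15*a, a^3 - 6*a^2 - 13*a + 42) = a + 3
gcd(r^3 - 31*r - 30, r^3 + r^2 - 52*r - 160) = r + 5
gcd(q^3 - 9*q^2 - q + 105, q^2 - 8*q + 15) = q - 5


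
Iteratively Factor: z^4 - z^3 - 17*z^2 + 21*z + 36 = (z + 4)*(z^3 - 5*z^2 + 3*z + 9) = (z - 3)*(z + 4)*(z^2 - 2*z - 3) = (z - 3)*(z + 1)*(z + 4)*(z - 3)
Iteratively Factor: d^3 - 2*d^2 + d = (d)*(d^2 - 2*d + 1) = d*(d - 1)*(d - 1)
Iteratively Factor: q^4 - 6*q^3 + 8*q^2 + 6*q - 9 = (q + 1)*(q^3 - 7*q^2 + 15*q - 9) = (q - 3)*(q + 1)*(q^2 - 4*q + 3) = (q - 3)*(q - 1)*(q + 1)*(q - 3)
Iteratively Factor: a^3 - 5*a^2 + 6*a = (a - 2)*(a^2 - 3*a) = a*(a - 2)*(a - 3)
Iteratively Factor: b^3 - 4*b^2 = (b - 4)*(b^2) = b*(b - 4)*(b)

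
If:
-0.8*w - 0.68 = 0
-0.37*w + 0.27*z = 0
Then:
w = -0.85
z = -1.16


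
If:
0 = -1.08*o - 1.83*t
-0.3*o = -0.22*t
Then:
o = 0.00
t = 0.00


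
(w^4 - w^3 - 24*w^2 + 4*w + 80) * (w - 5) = w^5 - 6*w^4 - 19*w^3 + 124*w^2 + 60*w - 400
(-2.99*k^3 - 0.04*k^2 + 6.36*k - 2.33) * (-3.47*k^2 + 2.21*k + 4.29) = 10.3753*k^5 - 6.4691*k^4 - 34.9847*k^3 + 21.9691*k^2 + 22.1351*k - 9.9957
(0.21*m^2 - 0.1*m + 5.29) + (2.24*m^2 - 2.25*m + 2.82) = 2.45*m^2 - 2.35*m + 8.11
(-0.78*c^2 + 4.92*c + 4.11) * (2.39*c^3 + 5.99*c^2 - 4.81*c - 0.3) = -1.8642*c^5 + 7.0866*c^4 + 43.0455*c^3 + 1.1877*c^2 - 21.2451*c - 1.233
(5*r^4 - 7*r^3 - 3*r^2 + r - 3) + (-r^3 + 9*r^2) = 5*r^4 - 8*r^3 + 6*r^2 + r - 3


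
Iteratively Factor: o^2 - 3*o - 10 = (o + 2)*(o - 5)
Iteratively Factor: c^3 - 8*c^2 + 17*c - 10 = (c - 1)*(c^2 - 7*c + 10) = (c - 2)*(c - 1)*(c - 5)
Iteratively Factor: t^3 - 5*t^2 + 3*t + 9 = (t - 3)*(t^2 - 2*t - 3) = (t - 3)*(t + 1)*(t - 3)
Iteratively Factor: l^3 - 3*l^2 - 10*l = (l - 5)*(l^2 + 2*l) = l*(l - 5)*(l + 2)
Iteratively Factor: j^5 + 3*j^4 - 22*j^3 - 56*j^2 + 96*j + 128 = (j - 4)*(j^4 + 7*j^3 + 6*j^2 - 32*j - 32) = (j - 4)*(j + 1)*(j^3 + 6*j^2 - 32) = (j - 4)*(j - 2)*(j + 1)*(j^2 + 8*j + 16) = (j - 4)*(j - 2)*(j + 1)*(j + 4)*(j + 4)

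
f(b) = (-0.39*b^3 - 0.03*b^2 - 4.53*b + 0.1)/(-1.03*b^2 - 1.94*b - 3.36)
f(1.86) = 1.04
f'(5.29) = 0.30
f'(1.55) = 0.29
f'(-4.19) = 0.08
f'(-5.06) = 0.16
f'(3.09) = 0.25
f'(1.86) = 0.26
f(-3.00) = -3.52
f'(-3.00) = -0.00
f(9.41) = 3.28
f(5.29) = 1.94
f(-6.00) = -3.83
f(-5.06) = -3.65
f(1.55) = 0.96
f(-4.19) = -3.55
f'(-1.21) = 1.91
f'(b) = (2.06*b + 1.94)*(-0.39*b^3 - 0.03*b^2 - 4.53*b + 0.1)/(-1.03*b^2 - 1.94*b - 3.36)^2 + (-1.17*b^2 - 0.06*b - 4.53)/(-1.03*b^2 - 1.94*b - 3.36)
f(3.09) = 1.34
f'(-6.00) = 0.22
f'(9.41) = 0.34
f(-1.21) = -2.47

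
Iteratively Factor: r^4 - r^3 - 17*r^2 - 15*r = (r + 1)*(r^3 - 2*r^2 - 15*r) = r*(r + 1)*(r^2 - 2*r - 15) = r*(r + 1)*(r + 3)*(r - 5)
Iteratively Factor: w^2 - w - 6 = (w - 3)*(w + 2)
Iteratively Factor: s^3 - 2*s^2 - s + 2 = (s - 1)*(s^2 - s - 2) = (s - 2)*(s - 1)*(s + 1)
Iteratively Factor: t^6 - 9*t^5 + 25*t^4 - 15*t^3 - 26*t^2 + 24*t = (t)*(t^5 - 9*t^4 + 25*t^3 - 15*t^2 - 26*t + 24) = t*(t - 1)*(t^4 - 8*t^3 + 17*t^2 + 2*t - 24) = t*(t - 3)*(t - 1)*(t^3 - 5*t^2 + 2*t + 8) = t*(t - 4)*(t - 3)*(t - 1)*(t^2 - t - 2) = t*(t - 4)*(t - 3)*(t - 1)*(t + 1)*(t - 2)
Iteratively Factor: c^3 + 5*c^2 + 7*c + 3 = (c + 1)*(c^2 + 4*c + 3) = (c + 1)*(c + 3)*(c + 1)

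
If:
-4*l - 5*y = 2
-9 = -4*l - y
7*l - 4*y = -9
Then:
No Solution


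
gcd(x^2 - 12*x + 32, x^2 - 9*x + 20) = x - 4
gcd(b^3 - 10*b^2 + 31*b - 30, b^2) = 1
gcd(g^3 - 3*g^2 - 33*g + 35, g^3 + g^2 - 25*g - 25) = g + 5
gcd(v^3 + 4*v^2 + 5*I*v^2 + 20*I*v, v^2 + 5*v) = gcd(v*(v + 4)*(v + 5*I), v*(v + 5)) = v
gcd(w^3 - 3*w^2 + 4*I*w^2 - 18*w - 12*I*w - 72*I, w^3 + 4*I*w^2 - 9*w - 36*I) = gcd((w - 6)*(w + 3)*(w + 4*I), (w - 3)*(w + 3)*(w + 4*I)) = w^2 + w*(3 + 4*I) + 12*I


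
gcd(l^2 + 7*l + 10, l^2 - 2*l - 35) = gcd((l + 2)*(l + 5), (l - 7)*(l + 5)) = l + 5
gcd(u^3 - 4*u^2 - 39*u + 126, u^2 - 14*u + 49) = u - 7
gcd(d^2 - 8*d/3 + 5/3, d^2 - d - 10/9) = d - 5/3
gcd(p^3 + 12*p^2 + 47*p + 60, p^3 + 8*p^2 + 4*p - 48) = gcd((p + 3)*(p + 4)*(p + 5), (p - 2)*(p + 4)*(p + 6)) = p + 4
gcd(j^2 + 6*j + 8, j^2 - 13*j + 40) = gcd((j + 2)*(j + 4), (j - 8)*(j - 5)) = 1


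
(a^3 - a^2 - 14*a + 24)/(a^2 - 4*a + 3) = (a^2 + 2*a - 8)/(a - 1)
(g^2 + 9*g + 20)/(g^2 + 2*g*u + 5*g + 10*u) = (g + 4)/(g + 2*u)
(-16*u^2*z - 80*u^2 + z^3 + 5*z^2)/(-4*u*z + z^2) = 4*u + 20*u/z + z + 5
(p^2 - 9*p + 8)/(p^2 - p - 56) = (p - 1)/(p + 7)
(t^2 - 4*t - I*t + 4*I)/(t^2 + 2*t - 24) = (t - I)/(t + 6)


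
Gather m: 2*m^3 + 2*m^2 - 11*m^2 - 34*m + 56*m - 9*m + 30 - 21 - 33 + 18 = 2*m^3 - 9*m^2 + 13*m - 6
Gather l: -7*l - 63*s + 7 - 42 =-7*l - 63*s - 35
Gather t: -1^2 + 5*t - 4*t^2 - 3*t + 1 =-4*t^2 + 2*t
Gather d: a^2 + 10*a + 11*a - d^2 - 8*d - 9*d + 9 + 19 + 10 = a^2 + 21*a - d^2 - 17*d + 38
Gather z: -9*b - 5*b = -14*b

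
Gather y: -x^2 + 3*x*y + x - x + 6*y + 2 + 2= -x^2 + y*(3*x + 6) + 4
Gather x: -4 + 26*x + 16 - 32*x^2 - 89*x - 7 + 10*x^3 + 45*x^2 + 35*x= 10*x^3 + 13*x^2 - 28*x + 5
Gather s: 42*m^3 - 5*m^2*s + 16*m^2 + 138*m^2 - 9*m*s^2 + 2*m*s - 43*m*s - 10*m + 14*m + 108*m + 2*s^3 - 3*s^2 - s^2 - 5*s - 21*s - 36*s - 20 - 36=42*m^3 + 154*m^2 + 112*m + 2*s^3 + s^2*(-9*m - 4) + s*(-5*m^2 - 41*m - 62) - 56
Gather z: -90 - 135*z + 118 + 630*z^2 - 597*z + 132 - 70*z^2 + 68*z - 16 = 560*z^2 - 664*z + 144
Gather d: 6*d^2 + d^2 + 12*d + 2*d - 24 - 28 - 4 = 7*d^2 + 14*d - 56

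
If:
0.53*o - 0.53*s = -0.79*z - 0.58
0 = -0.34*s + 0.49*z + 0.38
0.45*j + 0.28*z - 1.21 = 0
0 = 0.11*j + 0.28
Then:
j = -2.55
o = -0.39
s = 13.24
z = 8.41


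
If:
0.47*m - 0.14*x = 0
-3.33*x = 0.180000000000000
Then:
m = -0.02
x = -0.05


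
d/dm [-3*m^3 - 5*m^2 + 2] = m*(-9*m - 10)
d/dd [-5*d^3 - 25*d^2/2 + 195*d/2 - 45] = -15*d^2 - 25*d + 195/2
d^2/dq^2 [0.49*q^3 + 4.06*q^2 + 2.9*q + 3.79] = 2.94*q + 8.12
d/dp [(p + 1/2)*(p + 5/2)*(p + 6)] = 3*p^2 + 18*p + 77/4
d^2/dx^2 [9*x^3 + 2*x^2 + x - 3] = 54*x + 4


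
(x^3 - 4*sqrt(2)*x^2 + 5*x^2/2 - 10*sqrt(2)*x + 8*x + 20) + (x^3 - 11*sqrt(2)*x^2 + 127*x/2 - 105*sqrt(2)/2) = 2*x^3 - 15*sqrt(2)*x^2 + 5*x^2/2 - 10*sqrt(2)*x + 143*x/2 - 105*sqrt(2)/2 + 20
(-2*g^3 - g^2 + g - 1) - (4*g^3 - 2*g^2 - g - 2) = -6*g^3 + g^2 + 2*g + 1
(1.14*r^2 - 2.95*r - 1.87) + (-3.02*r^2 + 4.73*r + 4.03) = -1.88*r^2 + 1.78*r + 2.16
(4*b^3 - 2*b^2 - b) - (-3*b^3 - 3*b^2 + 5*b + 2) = 7*b^3 + b^2 - 6*b - 2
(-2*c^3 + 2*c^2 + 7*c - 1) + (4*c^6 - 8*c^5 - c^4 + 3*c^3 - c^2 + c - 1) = 4*c^6 - 8*c^5 - c^4 + c^3 + c^2 + 8*c - 2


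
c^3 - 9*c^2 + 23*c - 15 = (c - 5)*(c - 3)*(c - 1)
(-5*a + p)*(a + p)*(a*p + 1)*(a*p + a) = -5*a^4*p^2 - 5*a^4*p - 4*a^3*p^3 - 4*a^3*p^2 - 5*a^3*p - 5*a^3 + a^2*p^4 + a^2*p^3 - 4*a^2*p^2 - 4*a^2*p + a*p^3 + a*p^2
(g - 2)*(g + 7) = g^2 + 5*g - 14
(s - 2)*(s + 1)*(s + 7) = s^3 + 6*s^2 - 9*s - 14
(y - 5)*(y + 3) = y^2 - 2*y - 15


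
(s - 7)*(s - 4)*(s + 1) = s^3 - 10*s^2 + 17*s + 28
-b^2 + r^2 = (-b + r)*(b + r)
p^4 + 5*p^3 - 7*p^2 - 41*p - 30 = (p - 3)*(p + 1)*(p + 2)*(p + 5)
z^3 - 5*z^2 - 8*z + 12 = (z - 6)*(z - 1)*(z + 2)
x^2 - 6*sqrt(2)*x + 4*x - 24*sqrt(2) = (x + 4)*(x - 6*sqrt(2))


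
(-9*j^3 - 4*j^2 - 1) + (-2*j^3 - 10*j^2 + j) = -11*j^3 - 14*j^2 + j - 1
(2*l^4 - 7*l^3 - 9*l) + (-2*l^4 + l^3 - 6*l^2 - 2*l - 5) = -6*l^3 - 6*l^2 - 11*l - 5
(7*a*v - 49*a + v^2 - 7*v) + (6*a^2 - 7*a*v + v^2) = 6*a^2 - 49*a + 2*v^2 - 7*v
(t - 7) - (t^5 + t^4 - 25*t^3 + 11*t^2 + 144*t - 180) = -t^5 - t^4 + 25*t^3 - 11*t^2 - 143*t + 173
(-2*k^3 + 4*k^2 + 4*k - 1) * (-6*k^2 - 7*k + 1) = 12*k^5 - 10*k^4 - 54*k^3 - 18*k^2 + 11*k - 1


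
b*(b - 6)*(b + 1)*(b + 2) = b^4 - 3*b^3 - 16*b^2 - 12*b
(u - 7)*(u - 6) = u^2 - 13*u + 42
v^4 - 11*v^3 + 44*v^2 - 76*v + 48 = (v - 4)*(v - 3)*(v - 2)^2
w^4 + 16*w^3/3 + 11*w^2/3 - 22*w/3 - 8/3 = (w - 1)*(w + 1/3)*(w + 2)*(w + 4)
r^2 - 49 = (r - 7)*(r + 7)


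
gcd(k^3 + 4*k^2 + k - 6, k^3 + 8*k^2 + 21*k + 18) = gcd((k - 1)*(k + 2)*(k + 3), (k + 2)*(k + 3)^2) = k^2 + 5*k + 6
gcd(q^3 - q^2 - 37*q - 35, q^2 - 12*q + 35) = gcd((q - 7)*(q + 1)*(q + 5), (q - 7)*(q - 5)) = q - 7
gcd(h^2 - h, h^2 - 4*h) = h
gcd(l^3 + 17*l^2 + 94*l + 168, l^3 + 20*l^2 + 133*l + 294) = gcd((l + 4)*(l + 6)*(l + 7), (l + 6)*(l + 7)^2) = l^2 + 13*l + 42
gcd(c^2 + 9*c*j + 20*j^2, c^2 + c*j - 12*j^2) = c + 4*j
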